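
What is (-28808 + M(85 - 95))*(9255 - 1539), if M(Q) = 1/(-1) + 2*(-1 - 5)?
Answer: -222382836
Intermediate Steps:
M(Q) = -13 (M(Q) = -1 + 2*(-6) = -1 - 12 = -13)
(-28808 + M(85 - 95))*(9255 - 1539) = (-28808 - 13)*(9255 - 1539) = -28821*7716 = -222382836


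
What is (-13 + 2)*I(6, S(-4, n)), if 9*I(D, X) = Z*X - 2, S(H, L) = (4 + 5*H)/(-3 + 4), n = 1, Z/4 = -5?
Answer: -1166/3 ≈ -388.67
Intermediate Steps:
Z = -20 (Z = 4*(-5) = -20)
S(H, L) = 4 + 5*H (S(H, L) = (4 + 5*H)/1 = (4 + 5*H)*1 = 4 + 5*H)
I(D, X) = -2/9 - 20*X/9 (I(D, X) = (-20*X - 2)/9 = (-2 - 20*X)/9 = -2/9 - 20*X/9)
(-13 + 2)*I(6, S(-4, n)) = (-13 + 2)*(-2/9 - 20*(4 + 5*(-4))/9) = -11*(-2/9 - 20*(4 - 20)/9) = -11*(-2/9 - 20/9*(-16)) = -11*(-2/9 + 320/9) = -11*106/3 = -1166/3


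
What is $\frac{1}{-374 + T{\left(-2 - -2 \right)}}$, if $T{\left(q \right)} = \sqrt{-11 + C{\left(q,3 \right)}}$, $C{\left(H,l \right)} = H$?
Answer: $- \frac{34}{12717} - \frac{i \sqrt{11}}{139887} \approx -0.0026736 - 2.3709 \cdot 10^{-5} i$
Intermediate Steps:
$T{\left(q \right)} = \sqrt{-11 + q}$
$\frac{1}{-374 + T{\left(-2 - -2 \right)}} = \frac{1}{-374 + \sqrt{-11 - 0}} = \frac{1}{-374 + \sqrt{-11 + \left(-2 + 2\right)}} = \frac{1}{-374 + \sqrt{-11 + 0}} = \frac{1}{-374 + \sqrt{-11}} = \frac{1}{-374 + i \sqrt{11}}$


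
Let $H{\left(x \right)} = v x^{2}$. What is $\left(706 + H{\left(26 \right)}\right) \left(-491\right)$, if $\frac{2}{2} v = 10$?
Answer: $-3665806$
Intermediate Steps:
$v = 10$
$H{\left(x \right)} = 10 x^{2}$
$\left(706 + H{\left(26 \right)}\right) \left(-491\right) = \left(706 + 10 \cdot 26^{2}\right) \left(-491\right) = \left(706 + 10 \cdot 676\right) \left(-491\right) = \left(706 + 6760\right) \left(-491\right) = 7466 \left(-491\right) = -3665806$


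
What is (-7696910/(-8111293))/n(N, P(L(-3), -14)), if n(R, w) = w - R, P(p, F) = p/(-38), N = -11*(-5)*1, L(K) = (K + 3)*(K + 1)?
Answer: -1539382/89224223 ≈ -0.017253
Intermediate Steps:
L(K) = (1 + K)*(3 + K) (L(K) = (3 + K)*(1 + K) = (1 + K)*(3 + K))
N = 55 (N = 55*1 = 55)
P(p, F) = -p/38 (P(p, F) = p*(-1/38) = -p/38)
(-7696910/(-8111293))/n(N, P(L(-3), -14)) = (-7696910/(-8111293))/(-(3 + (-3)² + 4*(-3))/38 - 1*55) = (-7696910*(-1/8111293))/(-(3 + 9 - 12)/38 - 55) = 7696910/(8111293*(-1/38*0 - 55)) = 7696910/(8111293*(0 - 55)) = (7696910/8111293)/(-55) = (7696910/8111293)*(-1/55) = -1539382/89224223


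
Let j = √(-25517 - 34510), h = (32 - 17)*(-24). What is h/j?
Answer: 120*I*√60027/20009 ≈ 1.4694*I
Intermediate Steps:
h = -360 (h = 15*(-24) = -360)
j = I*√60027 (j = √(-60027) = I*√60027 ≈ 245.0*I)
h/j = -360*(-I*√60027/60027) = -(-120)*I*√60027/20009 = 120*I*√60027/20009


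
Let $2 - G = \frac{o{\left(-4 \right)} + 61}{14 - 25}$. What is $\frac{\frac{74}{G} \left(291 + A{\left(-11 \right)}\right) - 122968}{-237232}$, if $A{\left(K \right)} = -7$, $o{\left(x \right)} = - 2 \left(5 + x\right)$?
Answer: $\frac{608077}{1200987} \approx 0.50631$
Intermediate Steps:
$o{\left(x \right)} = -10 - 2 x$
$G = \frac{81}{11}$ ($G = 2 - \frac{\left(-10 - -8\right) + 61}{14 - 25} = 2 - \frac{\left(-10 + 8\right) + 61}{-11} = 2 - \left(-2 + 61\right) \left(- \frac{1}{11}\right) = 2 - 59 \left(- \frac{1}{11}\right) = 2 - - \frac{59}{11} = 2 + \frac{59}{11} = \frac{81}{11} \approx 7.3636$)
$\frac{\frac{74}{G} \left(291 + A{\left(-11 \right)}\right) - 122968}{-237232} = \frac{\frac{74}{\frac{81}{11}} \left(291 - 7\right) - 122968}{-237232} = \left(74 \cdot \frac{11}{81} \cdot 284 - 122968\right) \left(- \frac{1}{237232}\right) = \left(\frac{814}{81} \cdot 284 - 122968\right) \left(- \frac{1}{237232}\right) = \left(\frac{231176}{81} - 122968\right) \left(- \frac{1}{237232}\right) = \left(- \frac{9729232}{81}\right) \left(- \frac{1}{237232}\right) = \frac{608077}{1200987}$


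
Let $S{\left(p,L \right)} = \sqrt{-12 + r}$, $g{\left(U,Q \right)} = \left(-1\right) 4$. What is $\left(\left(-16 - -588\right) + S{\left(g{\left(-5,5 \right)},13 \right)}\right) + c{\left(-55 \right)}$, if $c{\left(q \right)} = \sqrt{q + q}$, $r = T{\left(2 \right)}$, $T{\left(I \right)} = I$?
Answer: $572 + i \sqrt{10} + i \sqrt{110} \approx 572.0 + 13.65 i$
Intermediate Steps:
$r = 2$
$c{\left(q \right)} = \sqrt{2} \sqrt{q}$ ($c{\left(q \right)} = \sqrt{2 q} = \sqrt{2} \sqrt{q}$)
$g{\left(U,Q \right)} = -4$
$S{\left(p,L \right)} = i \sqrt{10}$ ($S{\left(p,L \right)} = \sqrt{-12 + 2} = \sqrt{-10} = i \sqrt{10}$)
$\left(\left(-16 - -588\right) + S{\left(g{\left(-5,5 \right)},13 \right)}\right) + c{\left(-55 \right)} = \left(\left(-16 - -588\right) + i \sqrt{10}\right) + \sqrt{2} \sqrt{-55} = \left(\left(-16 + 588\right) + i \sqrt{10}\right) + \sqrt{2} i \sqrt{55} = \left(572 + i \sqrt{10}\right) + i \sqrt{110} = 572 + i \sqrt{10} + i \sqrt{110}$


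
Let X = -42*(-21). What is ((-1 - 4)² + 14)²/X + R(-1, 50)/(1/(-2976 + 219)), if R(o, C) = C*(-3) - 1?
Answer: 40798255/98 ≈ 4.1631e+5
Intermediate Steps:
X = 882
R(o, C) = -1 - 3*C (R(o, C) = -3*C - 1 = -1 - 3*C)
((-1 - 4)² + 14)²/X + R(-1, 50)/(1/(-2976 + 219)) = ((-1 - 4)² + 14)²/882 + (-1 - 3*50)/(1/(-2976 + 219)) = ((-5)² + 14)²*(1/882) + (-1 - 150)/(1/(-2757)) = (25 + 14)²*(1/882) - 151/(-1/2757) = 39²*(1/882) - 151*(-2757) = 1521*(1/882) + 416307 = 169/98 + 416307 = 40798255/98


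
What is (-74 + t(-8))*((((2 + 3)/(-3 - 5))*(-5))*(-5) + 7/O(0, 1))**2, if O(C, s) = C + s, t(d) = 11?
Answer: -299943/64 ≈ -4686.6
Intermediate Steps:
(-74 + t(-8))*((((2 + 3)/(-3 - 5))*(-5))*(-5) + 7/O(0, 1))**2 = (-74 + 11)*((((2 + 3)/(-3 - 5))*(-5))*(-5) + 7/(0 + 1))**2 = -63*(((5/(-8))*(-5))*(-5) + 7/1)**2 = -63*(((5*(-1/8))*(-5))*(-5) + 7*1)**2 = -63*(-5/8*(-5)*(-5) + 7)**2 = -63*((25/8)*(-5) + 7)**2 = -63*(-125/8 + 7)**2 = -63*(-69/8)**2 = -63*4761/64 = -299943/64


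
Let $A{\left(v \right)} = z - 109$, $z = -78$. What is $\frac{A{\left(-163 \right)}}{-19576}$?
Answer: $\frac{187}{19576} \approx 0.0095525$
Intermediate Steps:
$A{\left(v \right)} = -187$ ($A{\left(v \right)} = -78 - 109 = -187$)
$\frac{A{\left(-163 \right)}}{-19576} = - \frac{187}{-19576} = \left(-187\right) \left(- \frac{1}{19576}\right) = \frac{187}{19576}$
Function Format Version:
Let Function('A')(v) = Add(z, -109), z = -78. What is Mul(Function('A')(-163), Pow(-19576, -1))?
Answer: Rational(187, 19576) ≈ 0.0095525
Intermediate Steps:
Function('A')(v) = -187 (Function('A')(v) = Add(-78, -109) = -187)
Mul(Function('A')(-163), Pow(-19576, -1)) = Mul(-187, Pow(-19576, -1)) = Mul(-187, Rational(-1, 19576)) = Rational(187, 19576)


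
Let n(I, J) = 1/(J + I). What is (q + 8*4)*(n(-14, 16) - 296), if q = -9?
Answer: -13593/2 ≈ -6796.5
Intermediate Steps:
n(I, J) = 1/(I + J)
(q + 8*4)*(n(-14, 16) - 296) = (-9 + 8*4)*(1/(-14 + 16) - 296) = (-9 + 32)*(1/2 - 296) = 23*(½ - 296) = 23*(-591/2) = -13593/2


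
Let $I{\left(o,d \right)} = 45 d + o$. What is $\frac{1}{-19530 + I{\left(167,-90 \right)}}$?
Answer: $- \frac{1}{23413} \approx -4.2711 \cdot 10^{-5}$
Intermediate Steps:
$I{\left(o,d \right)} = o + 45 d$
$\frac{1}{-19530 + I{\left(167,-90 \right)}} = \frac{1}{-19530 + \left(167 + 45 \left(-90\right)\right)} = \frac{1}{-19530 + \left(167 - 4050\right)} = \frac{1}{-19530 - 3883} = \frac{1}{-23413} = - \frac{1}{23413}$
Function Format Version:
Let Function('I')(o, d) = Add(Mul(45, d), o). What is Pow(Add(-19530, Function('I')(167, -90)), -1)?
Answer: Rational(-1, 23413) ≈ -4.2711e-5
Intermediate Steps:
Function('I')(o, d) = Add(o, Mul(45, d))
Pow(Add(-19530, Function('I')(167, -90)), -1) = Pow(Add(-19530, Add(167, Mul(45, -90))), -1) = Pow(Add(-19530, Add(167, -4050)), -1) = Pow(Add(-19530, -3883), -1) = Pow(-23413, -1) = Rational(-1, 23413)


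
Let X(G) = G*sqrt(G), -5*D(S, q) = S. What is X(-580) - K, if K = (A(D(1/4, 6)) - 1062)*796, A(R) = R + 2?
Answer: 4218999/5 - 1160*I*sqrt(145) ≈ 8.438e+5 - 13968.0*I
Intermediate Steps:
D(S, q) = -S/5
A(R) = 2 + R
X(G) = G**(3/2)
K = -4218999/5 (K = ((2 - 1/5/4) - 1062)*796 = ((2 - 1/5*1/4) - 1062)*796 = ((2 - 1/20) - 1062)*796 = (39/20 - 1062)*796 = -21201/20*796 = -4218999/5 ≈ -8.4380e+5)
X(-580) - K = (-580)**(3/2) - 1*(-4218999/5) = -1160*I*sqrt(145) + 4218999/5 = 4218999/5 - 1160*I*sqrt(145)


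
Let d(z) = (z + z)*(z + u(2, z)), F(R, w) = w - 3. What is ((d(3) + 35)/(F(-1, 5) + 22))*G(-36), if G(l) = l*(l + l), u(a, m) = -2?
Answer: 4428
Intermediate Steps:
F(R, w) = -3 + w
G(l) = 2*l² (G(l) = l*(2*l) = 2*l²)
d(z) = 2*z*(-2 + z) (d(z) = (z + z)*(z - 2) = (2*z)*(-2 + z) = 2*z*(-2 + z))
((d(3) + 35)/(F(-1, 5) + 22))*G(-36) = ((2*3*(-2 + 3) + 35)/((-3 + 5) + 22))*(2*(-36)²) = ((2*3*1 + 35)/(2 + 22))*(2*1296) = ((6 + 35)/24)*2592 = (41*(1/24))*2592 = (41/24)*2592 = 4428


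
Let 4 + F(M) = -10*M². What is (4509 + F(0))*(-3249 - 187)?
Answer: -15479180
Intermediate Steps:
F(M) = -4 - 10*M²
(4509 + F(0))*(-3249 - 187) = (4509 + (-4 - 10*0²))*(-3249 - 187) = (4509 + (-4 - 10*0))*(-3436) = (4509 + (-4 + 0))*(-3436) = (4509 - 4)*(-3436) = 4505*(-3436) = -15479180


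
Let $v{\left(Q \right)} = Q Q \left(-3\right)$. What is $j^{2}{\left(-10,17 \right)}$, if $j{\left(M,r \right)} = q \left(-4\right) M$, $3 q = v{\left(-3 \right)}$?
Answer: $129600$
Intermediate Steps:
$v{\left(Q \right)} = - 3 Q^{2}$ ($v{\left(Q \right)} = Q^{2} \left(-3\right) = - 3 Q^{2}$)
$q = -9$ ($q = \frac{\left(-3\right) \left(-3\right)^{2}}{3} = \frac{\left(-3\right) 9}{3} = \frac{1}{3} \left(-27\right) = -9$)
$j{\left(M,r \right)} = 36 M$ ($j{\left(M,r \right)} = \left(-9\right) \left(-4\right) M = 36 M$)
$j^{2}{\left(-10,17 \right)} = \left(36 \left(-10\right)\right)^{2} = \left(-360\right)^{2} = 129600$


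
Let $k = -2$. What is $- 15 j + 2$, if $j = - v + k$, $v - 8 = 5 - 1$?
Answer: $212$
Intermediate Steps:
$v = 12$ ($v = 8 + \left(5 - 1\right) = 8 + 4 = 12$)
$j = -14$ ($j = \left(-1\right) 12 - 2 = -12 - 2 = -14$)
$- 15 j + 2 = \left(-15\right) \left(-14\right) + 2 = 210 + 2 = 212$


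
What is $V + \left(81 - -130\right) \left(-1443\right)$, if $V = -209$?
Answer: $-304682$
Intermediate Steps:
$V + \left(81 - -130\right) \left(-1443\right) = -209 + \left(81 - -130\right) \left(-1443\right) = -209 + \left(81 + 130\right) \left(-1443\right) = -209 + 211 \left(-1443\right) = -209 - 304473 = -304682$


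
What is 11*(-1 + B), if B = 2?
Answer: 11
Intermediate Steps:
11*(-1 + B) = 11*(-1 + 2) = 11*1 = 11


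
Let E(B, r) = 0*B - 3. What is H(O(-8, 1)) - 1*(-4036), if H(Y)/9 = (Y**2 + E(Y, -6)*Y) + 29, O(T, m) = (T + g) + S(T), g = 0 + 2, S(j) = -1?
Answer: 4927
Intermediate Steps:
E(B, r) = -3 (E(B, r) = 0 - 3 = -3)
g = 2
O(T, m) = 1 + T (O(T, m) = (T + 2) - 1 = (2 + T) - 1 = 1 + T)
H(Y) = 261 - 27*Y + 9*Y**2 (H(Y) = 9*((Y**2 - 3*Y) + 29) = 9*(29 + Y**2 - 3*Y) = 261 - 27*Y + 9*Y**2)
H(O(-8, 1)) - 1*(-4036) = (261 - 27*(1 - 8) + 9*(1 - 8)**2) - 1*(-4036) = (261 - 27*(-7) + 9*(-7)**2) + 4036 = (261 + 189 + 9*49) + 4036 = (261 + 189 + 441) + 4036 = 891 + 4036 = 4927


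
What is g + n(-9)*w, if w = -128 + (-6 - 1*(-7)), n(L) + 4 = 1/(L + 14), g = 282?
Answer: 3823/5 ≈ 764.60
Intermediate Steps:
n(L) = -4 + 1/(14 + L) (n(L) = -4 + 1/(L + 14) = -4 + 1/(14 + L))
w = -127 (w = -128 + (-6 + 7) = -128 + 1 = -127)
g + n(-9)*w = 282 + ((-55 - 4*(-9))/(14 - 9))*(-127) = 282 + ((-55 + 36)/5)*(-127) = 282 + ((1/5)*(-19))*(-127) = 282 - 19/5*(-127) = 282 + 2413/5 = 3823/5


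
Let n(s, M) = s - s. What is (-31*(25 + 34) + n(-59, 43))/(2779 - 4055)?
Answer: 1829/1276 ≈ 1.4334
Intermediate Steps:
n(s, M) = 0
(-31*(25 + 34) + n(-59, 43))/(2779 - 4055) = (-31*(25 + 34) + 0)/(2779 - 4055) = (-31*59 + 0)/(-1276) = (-1829 + 0)*(-1/1276) = -1829*(-1/1276) = 1829/1276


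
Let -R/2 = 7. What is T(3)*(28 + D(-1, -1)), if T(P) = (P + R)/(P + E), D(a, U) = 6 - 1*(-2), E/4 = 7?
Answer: -396/31 ≈ -12.774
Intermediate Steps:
E = 28 (E = 4*7 = 28)
D(a, U) = 8 (D(a, U) = 6 + 2 = 8)
R = -14 (R = -2*7 = -14)
T(P) = (-14 + P)/(28 + P) (T(P) = (P - 14)/(P + 28) = (-14 + P)/(28 + P))
T(3)*(28 + D(-1, -1)) = ((-14 + 3)/(28 + 3))*(28 + 8) = (-11/31)*36 = ((1/31)*(-11))*36 = -11/31*36 = -396/31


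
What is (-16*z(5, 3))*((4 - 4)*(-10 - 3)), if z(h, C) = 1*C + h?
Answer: 0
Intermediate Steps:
z(h, C) = C + h
(-16*z(5, 3))*((4 - 4)*(-10 - 3)) = (-16*(3 + 5))*((4 - 4)*(-10 - 3)) = (-16*8)*(0*(-13)) = -128*0 = 0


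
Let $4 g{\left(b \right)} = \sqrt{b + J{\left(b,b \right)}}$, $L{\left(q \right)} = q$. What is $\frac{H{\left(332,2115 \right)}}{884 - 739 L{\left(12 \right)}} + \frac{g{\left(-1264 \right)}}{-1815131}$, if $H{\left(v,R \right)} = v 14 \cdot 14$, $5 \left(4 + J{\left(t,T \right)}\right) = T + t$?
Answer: $- \frac{4067}{499} - \frac{i \sqrt{11085}}{18151310} \approx -8.1503 - 5.8004 \cdot 10^{-6} i$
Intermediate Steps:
$J{\left(t,T \right)} = -4 + \frac{T}{5} + \frac{t}{5}$ ($J{\left(t,T \right)} = -4 + \frac{T + t}{5} = -4 + \left(\frac{T}{5} + \frac{t}{5}\right) = -4 + \frac{T}{5} + \frac{t}{5}$)
$g{\left(b \right)} = \frac{\sqrt{-4 + \frac{7 b}{5}}}{4}$ ($g{\left(b \right)} = \frac{\sqrt{b + \left(-4 + \frac{b}{5} + \frac{b}{5}\right)}}{4} = \frac{\sqrt{b + \left(-4 + \frac{2 b}{5}\right)}}{4} = \frac{\sqrt{-4 + \frac{7 b}{5}}}{4}$)
$H{\left(v,R \right)} = 196 v$ ($H{\left(v,R \right)} = 14 v 14 = 196 v$)
$\frac{H{\left(332,2115 \right)}}{884 - 739 L{\left(12 \right)}} + \frac{g{\left(-1264 \right)}}{-1815131} = \frac{196 \cdot 332}{884 - 8868} + \frac{\frac{1}{20} \sqrt{-100 + 35 \left(-1264\right)}}{-1815131} = \frac{65072}{884 - 8868} + \frac{\sqrt{-100 - 44240}}{20} \left(- \frac{1}{1815131}\right) = \frac{65072}{-7984} + \frac{\sqrt{-44340}}{20} \left(- \frac{1}{1815131}\right) = 65072 \left(- \frac{1}{7984}\right) + \frac{2 i \sqrt{11085}}{20} \left(- \frac{1}{1815131}\right) = - \frac{4067}{499} + \frac{i \sqrt{11085}}{10} \left(- \frac{1}{1815131}\right) = - \frac{4067}{499} - \frac{i \sqrt{11085}}{18151310}$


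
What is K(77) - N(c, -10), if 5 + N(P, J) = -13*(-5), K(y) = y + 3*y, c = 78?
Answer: 248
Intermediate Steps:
K(y) = 4*y
N(P, J) = 60 (N(P, J) = -5 - 13*(-5) = -5 + 65 = 60)
K(77) - N(c, -10) = 4*77 - 1*60 = 308 - 60 = 248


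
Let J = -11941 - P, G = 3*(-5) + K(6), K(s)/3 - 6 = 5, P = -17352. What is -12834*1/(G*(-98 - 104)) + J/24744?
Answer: 9367747/2499144 ≈ 3.7484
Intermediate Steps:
K(s) = 33 (K(s) = 18 + 3*5 = 18 + 15 = 33)
G = 18 (G = 3*(-5) + 33 = -15 + 33 = 18)
J = 5411 (J = -11941 - 1*(-17352) = -11941 + 17352 = 5411)
-12834*1/(G*(-98 - 104)) + J/24744 = -12834*1/(18*(-98 - 104)) + 5411/24744 = -12834/(18*(-202)) + 5411*(1/24744) = -12834/(-3636) + 5411/24744 = -12834*(-1/3636) + 5411/24744 = 713/202 + 5411/24744 = 9367747/2499144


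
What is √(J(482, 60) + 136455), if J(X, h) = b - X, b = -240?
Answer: √135733 ≈ 368.42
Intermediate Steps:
J(X, h) = -240 - X
√(J(482, 60) + 136455) = √((-240 - 1*482) + 136455) = √((-240 - 482) + 136455) = √(-722 + 136455) = √135733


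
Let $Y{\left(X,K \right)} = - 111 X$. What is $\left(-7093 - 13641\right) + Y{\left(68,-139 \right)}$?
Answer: $-28282$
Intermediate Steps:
$\left(-7093 - 13641\right) + Y{\left(68,-139 \right)} = \left(-7093 - 13641\right) - 7548 = -20734 - 7548 = -28282$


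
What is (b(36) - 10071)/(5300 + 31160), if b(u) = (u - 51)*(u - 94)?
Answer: -9201/36460 ≈ -0.25236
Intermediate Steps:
b(u) = (-94 + u)*(-51 + u) (b(u) = (-51 + u)*(-94 + u) = (-94 + u)*(-51 + u))
(b(36) - 10071)/(5300 + 31160) = ((4794 + 36**2 - 145*36) - 10071)/(5300 + 31160) = ((4794 + 1296 - 5220) - 10071)/36460 = (870 - 10071)*(1/36460) = -9201*1/36460 = -9201/36460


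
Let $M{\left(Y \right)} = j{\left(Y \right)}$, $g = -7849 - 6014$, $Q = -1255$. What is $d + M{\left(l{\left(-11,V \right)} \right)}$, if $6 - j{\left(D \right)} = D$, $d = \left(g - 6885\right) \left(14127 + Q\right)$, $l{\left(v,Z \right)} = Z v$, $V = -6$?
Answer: $-267068316$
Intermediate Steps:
$g = -13863$ ($g = -7849 - 6014 = -13863$)
$d = -267068256$ ($d = \left(-13863 - 6885\right) \left(14127 - 1255\right) = \left(-20748\right) 12872 = -267068256$)
$j{\left(D \right)} = 6 - D$
$M{\left(Y \right)} = 6 - Y$
$d + M{\left(l{\left(-11,V \right)} \right)} = -267068256 + \left(6 - \left(-6\right) \left(-11\right)\right) = -267068256 + \left(6 - 66\right) = -267068256 - 60 = -267068316$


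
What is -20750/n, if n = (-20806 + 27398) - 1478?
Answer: -10375/2557 ≈ -4.0575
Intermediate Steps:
n = 5114 (n = 6592 - 1478 = 5114)
-20750/n = -20750/5114 = -20750*1/5114 = -10375/2557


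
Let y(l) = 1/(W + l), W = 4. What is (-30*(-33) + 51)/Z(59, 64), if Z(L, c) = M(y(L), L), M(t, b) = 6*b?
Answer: 347/118 ≈ 2.9407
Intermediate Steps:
y(l) = 1/(4 + l)
Z(L, c) = 6*L
(-30*(-33) + 51)/Z(59, 64) = (-30*(-33) + 51)/((6*59)) = (990 + 51)/354 = 1041*(1/354) = 347/118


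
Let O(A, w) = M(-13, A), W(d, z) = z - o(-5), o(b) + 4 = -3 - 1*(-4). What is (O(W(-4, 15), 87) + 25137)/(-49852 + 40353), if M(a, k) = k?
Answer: -25155/9499 ≈ -2.6482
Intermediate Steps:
o(b) = -3 (o(b) = -4 + (-3 - 1*(-4)) = -4 + (-3 + 4) = -4 + 1 = -3)
W(d, z) = 3 + z (W(d, z) = z - 1*(-3) = z + 3 = 3 + z)
O(A, w) = A
(O(W(-4, 15), 87) + 25137)/(-49852 + 40353) = ((3 + 15) + 25137)/(-49852 + 40353) = (18 + 25137)/(-9499) = 25155*(-1/9499) = -25155/9499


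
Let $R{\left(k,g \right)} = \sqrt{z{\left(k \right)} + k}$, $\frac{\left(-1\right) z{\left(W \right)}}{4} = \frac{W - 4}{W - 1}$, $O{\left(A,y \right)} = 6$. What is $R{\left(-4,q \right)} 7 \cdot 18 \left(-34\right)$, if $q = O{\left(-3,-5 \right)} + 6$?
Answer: $- \frac{8568 i \sqrt{65}}{5} \approx - 13815.0 i$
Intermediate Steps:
$z{\left(W \right)} = - \frac{4 \left(-4 + W\right)}{-1 + W}$ ($z{\left(W \right)} = - 4 \frac{W - 4}{W - 1} = - 4 \frac{-4 + W}{-1 + W} = - \frac{4 \left(-4 + W\right)}{-1 + W}$)
$q = 12$ ($q = 6 + 6 = 12$)
$R{\left(k,g \right)} = \sqrt{k + \frac{4 \left(4 - k\right)}{-1 + k}}$ ($R{\left(k,g \right)} = \sqrt{\frac{4 \left(4 - k\right)}{-1 + k} + k} = \sqrt{k + \frac{4 \left(4 - k\right)}{-1 + k}}$)
$R{\left(-4,q \right)} 7 \cdot 18 \left(-34\right) = \sqrt{\frac{16 + \left(-4\right)^{2} - -20}{-1 - 4}} \cdot 7 \cdot 18 \left(-34\right) = \sqrt{\frac{16 + 16 + 20}{-5}} \cdot 7 \cdot 18 \left(-34\right) = \sqrt{\left(- \frac{1}{5}\right) 52} \cdot 7 \cdot 18 \left(-34\right) = \sqrt{- \frac{52}{5}} \cdot 7 \cdot 18 \left(-34\right) = \frac{2 i \sqrt{65}}{5} \cdot 7 \cdot 18 \left(-34\right) = \frac{14 i \sqrt{65}}{5} \cdot 18 \left(-34\right) = \frac{252 i \sqrt{65}}{5} \left(-34\right) = - \frac{8568 i \sqrt{65}}{5}$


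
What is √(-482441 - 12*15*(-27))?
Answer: I*√477581 ≈ 691.07*I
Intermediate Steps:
√(-482441 - 12*15*(-27)) = √(-482441 - 180*(-27)) = √(-482441 + 4860) = √(-477581) = I*√477581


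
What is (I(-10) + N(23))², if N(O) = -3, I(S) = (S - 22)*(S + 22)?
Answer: 149769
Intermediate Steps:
I(S) = (-22 + S)*(22 + S)
(I(-10) + N(23))² = ((-484 + (-10)²) - 3)² = ((-484 + 100) - 3)² = (-384 - 3)² = (-387)² = 149769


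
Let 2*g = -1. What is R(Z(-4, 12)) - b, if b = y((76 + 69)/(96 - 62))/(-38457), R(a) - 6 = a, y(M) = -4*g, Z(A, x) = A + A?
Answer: -76912/38457 ≈ -1.9999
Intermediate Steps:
Z(A, x) = 2*A
g = -1/2 (g = (1/2)*(-1) = -1/2 ≈ -0.50000)
y(M) = 2 (y(M) = -4*(-1/2) = 2)
R(a) = 6 + a
b = -2/38457 (b = 2/(-38457) = 2*(-1/38457) = -2/38457 ≈ -5.2006e-5)
R(Z(-4, 12)) - b = (6 + 2*(-4)) - 1*(-2/38457) = (6 - 8) + 2/38457 = -2 + 2/38457 = -76912/38457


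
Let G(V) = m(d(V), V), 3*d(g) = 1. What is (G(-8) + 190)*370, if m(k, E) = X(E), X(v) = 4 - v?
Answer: 74740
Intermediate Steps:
d(g) = ⅓ (d(g) = (⅓)*1 = ⅓)
m(k, E) = 4 - E
G(V) = 4 - V
(G(-8) + 190)*370 = ((4 - 1*(-8)) + 190)*370 = ((4 + 8) + 190)*370 = (12 + 190)*370 = 202*370 = 74740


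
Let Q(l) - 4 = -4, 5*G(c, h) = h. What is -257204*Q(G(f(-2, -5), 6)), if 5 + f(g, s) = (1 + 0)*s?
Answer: 0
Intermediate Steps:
f(g, s) = -5 + s (f(g, s) = -5 + (1 + 0)*s = -5 + 1*s = -5 + s)
G(c, h) = h/5
Q(l) = 0 (Q(l) = 4 - 4 = 0)
-257204*Q(G(f(-2, -5), 6)) = -257204*0 = 0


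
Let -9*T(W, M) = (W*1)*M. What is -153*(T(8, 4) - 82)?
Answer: 13090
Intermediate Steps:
T(W, M) = -M*W/9 (T(W, M) = -W*1*M/9 = -W*M/9 = -M*W/9)
-153*(T(8, 4) - 82) = -153*(-⅑*4*8 - 82) = -153*(-32/9 - 82) = -153*(-770/9) = 13090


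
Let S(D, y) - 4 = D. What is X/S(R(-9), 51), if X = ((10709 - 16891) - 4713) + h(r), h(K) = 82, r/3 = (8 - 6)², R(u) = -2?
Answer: -10813/2 ≈ -5406.5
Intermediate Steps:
S(D, y) = 4 + D
r = 12 (r = 3*(8 - 6)² = 3*2² = 3*4 = 12)
X = -10813 (X = ((10709 - 16891) - 4713) + 82 = (-6182 - 4713) + 82 = -10895 + 82 = -10813)
X/S(R(-9), 51) = -10813/(4 - 2) = -10813/2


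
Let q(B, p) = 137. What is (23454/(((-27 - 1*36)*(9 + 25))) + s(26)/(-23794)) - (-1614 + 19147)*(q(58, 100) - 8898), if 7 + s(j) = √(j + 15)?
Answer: 434934943214169/2831486 - √41/23794 ≈ 1.5361e+8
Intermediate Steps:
s(j) = -7 + √(15 + j) (s(j) = -7 + √(j + 15) = -7 + √(15 + j))
(23454/(((-27 - 1*36)*(9 + 25))) + s(26)/(-23794)) - (-1614 + 19147)*(q(58, 100) - 8898) = (23454/(((-27 - 1*36)*(9 + 25))) + (-7 + √(15 + 26))/(-23794)) - (-1614 + 19147)*(137 - 8898) = (23454/(((-27 - 36)*34)) + (-7 + √41)*(-1/23794)) - 17533*(-8761) = (23454/((-63*34)) + (7/23794 - √41/23794)) - 1*(-153606613) = (23454/(-2142) + (7/23794 - √41/23794)) + 153606613 = (23454*(-1/2142) + (7/23794 - √41/23794)) + 153606613 = (-1303/119 + (7/23794 - √41/23794)) + 153606613 = (-31002749/2831486 - √41/23794) + 153606613 = 434934943214169/2831486 - √41/23794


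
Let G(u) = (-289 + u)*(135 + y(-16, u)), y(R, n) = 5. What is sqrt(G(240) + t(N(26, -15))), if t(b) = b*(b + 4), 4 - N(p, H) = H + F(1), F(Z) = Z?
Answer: 8*I*sqrt(101) ≈ 80.399*I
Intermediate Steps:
N(p, H) = 3 - H (N(p, H) = 4 - (H + 1) = 4 - (1 + H) = 4 + (-1 - H) = 3 - H)
t(b) = b*(4 + b)
G(u) = -40460 + 140*u (G(u) = (-289 + u)*(135 + 5) = (-289 + u)*140 = -40460 + 140*u)
sqrt(G(240) + t(N(26, -15))) = sqrt((-40460 + 140*240) + (3 - 1*(-15))*(4 + (3 - 1*(-15)))) = sqrt((-40460 + 33600) + (3 + 15)*(4 + (3 + 15))) = sqrt(-6860 + 18*(4 + 18)) = sqrt(-6860 + 18*22) = sqrt(-6860 + 396) = sqrt(-6464) = 8*I*sqrt(101)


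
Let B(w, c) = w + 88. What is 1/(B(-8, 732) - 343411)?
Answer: -1/343331 ≈ -2.9126e-6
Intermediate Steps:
B(w, c) = 88 + w
1/(B(-8, 732) - 343411) = 1/((88 - 8) - 343411) = 1/(80 - 343411) = 1/(-343331) = -1/343331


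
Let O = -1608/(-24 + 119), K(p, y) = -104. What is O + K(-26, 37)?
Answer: -11488/95 ≈ -120.93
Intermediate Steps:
O = -1608/95 ≈ -16.926
O + K(-26, 37) = -1608/95 - 104 = -11488/95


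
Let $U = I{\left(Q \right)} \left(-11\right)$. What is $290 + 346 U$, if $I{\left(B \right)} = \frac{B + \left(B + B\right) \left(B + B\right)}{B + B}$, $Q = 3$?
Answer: $-24449$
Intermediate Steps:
$I{\left(B \right)} = \frac{B + 4 B^{2}}{2 B}$ ($I{\left(B \right)} = \frac{B + 2 B 2 B}{2 B} = \left(B + 4 B^{2}\right) \frac{1}{2 B} = \frac{B + 4 B^{2}}{2 B}$)
$U = - \frac{143}{2}$ ($U = \left(\frac{1}{2} + 2 \cdot 3\right) \left(-11\right) = \left(\frac{1}{2} + 6\right) \left(-11\right) = \frac{13}{2} \left(-11\right) = - \frac{143}{2} \approx -71.5$)
$290 + 346 U = 290 + 346 \left(- \frac{143}{2}\right) = 290 - 24739 = -24449$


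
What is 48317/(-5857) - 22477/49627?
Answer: -2529475548/290665339 ≈ -8.7024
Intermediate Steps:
48317/(-5857) - 22477/49627 = 48317*(-1/5857) - 22477*1/49627 = -48317/5857 - 22477/49627 = -2529475548/290665339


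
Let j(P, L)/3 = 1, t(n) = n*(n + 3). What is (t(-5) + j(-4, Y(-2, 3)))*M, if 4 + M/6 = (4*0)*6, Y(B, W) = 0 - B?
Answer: -312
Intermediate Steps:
Y(B, W) = -B
t(n) = n*(3 + n)
j(P, L) = 3 (j(P, L) = 3*1 = 3)
M = -24 (M = -24 + 6*((4*0)*6) = -24 + 6*(0*6) = -24 + 6*0 = -24 + 0 = -24)
(t(-5) + j(-4, Y(-2, 3)))*M = (-5*(3 - 5) + 3)*(-24) = (-5*(-2) + 3)*(-24) = (10 + 3)*(-24) = 13*(-24) = -312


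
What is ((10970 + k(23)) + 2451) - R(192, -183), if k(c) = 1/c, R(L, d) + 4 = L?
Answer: 304360/23 ≈ 13233.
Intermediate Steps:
R(L, d) = -4 + L
((10970 + k(23)) + 2451) - R(192, -183) = ((10970 + 1/23) + 2451) - (-4 + 192) = ((10970 + 1/23) + 2451) - 1*188 = (252311/23 + 2451) - 188 = 308684/23 - 188 = 304360/23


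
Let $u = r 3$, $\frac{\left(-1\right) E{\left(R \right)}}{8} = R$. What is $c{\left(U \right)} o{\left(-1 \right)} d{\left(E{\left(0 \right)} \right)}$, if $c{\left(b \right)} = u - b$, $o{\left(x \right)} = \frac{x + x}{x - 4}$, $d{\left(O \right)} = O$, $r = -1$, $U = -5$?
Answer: $0$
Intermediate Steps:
$E{\left(R \right)} = - 8 R$
$u = -3$ ($u = \left(-1\right) 3 = -3$)
$o{\left(x \right)} = \frac{2 x}{-4 + x}$
$c{\left(b \right)} = -3 - b$
$c{\left(U \right)} o{\left(-1 \right)} d{\left(E{\left(0 \right)} \right)} = \left(-3 - -5\right) 2 \left(-1\right) \frac{1}{-4 - 1} \left(\left(-8\right) 0\right) = \left(-3 + 5\right) 2 \left(-1\right) \frac{1}{-5} \cdot 0 = 2 \cdot 2 \left(-1\right) \left(- \frac{1}{5}\right) 0 = 2 \cdot \frac{2}{5} \cdot 0 = \frac{4}{5} \cdot 0 = 0$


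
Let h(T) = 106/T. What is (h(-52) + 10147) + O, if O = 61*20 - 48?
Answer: 294241/26 ≈ 11317.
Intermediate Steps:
O = 1172 (O = 1220 - 48 = 1172)
(h(-52) + 10147) + O = (106/(-52) + 10147) + 1172 = (106*(-1/52) + 10147) + 1172 = (-53/26 + 10147) + 1172 = 263769/26 + 1172 = 294241/26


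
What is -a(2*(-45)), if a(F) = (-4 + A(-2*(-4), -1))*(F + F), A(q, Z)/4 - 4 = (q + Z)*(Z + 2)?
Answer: 7200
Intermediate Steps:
A(q, Z) = 16 + 4*(2 + Z)*(Z + q) (A(q, Z) = 16 + 4*((q + Z)*(Z + 2)) = 16 + 4*((Z + q)*(2 + Z)) = 16 + 4*((2 + Z)*(Z + q)) = 16 + 4*(2 + Z)*(Z + q))
a(F) = 80*F (a(F) = (-4 + (16 + 4*(-1)² + 8*(-1) + 8*(-2*(-4)) + 4*(-1)*(-2*(-4))))*(F + F) = (-4 + (16 + 4*1 - 8 + 8*8 + 4*(-1)*8))*(2*F) = (-4 + (16 + 4 - 8 + 64 - 32))*(2*F) = (-4 + 44)*(2*F) = 40*(2*F) = 80*F)
-a(2*(-45)) = -80*2*(-45) = -80*(-90) = -1*(-7200) = 7200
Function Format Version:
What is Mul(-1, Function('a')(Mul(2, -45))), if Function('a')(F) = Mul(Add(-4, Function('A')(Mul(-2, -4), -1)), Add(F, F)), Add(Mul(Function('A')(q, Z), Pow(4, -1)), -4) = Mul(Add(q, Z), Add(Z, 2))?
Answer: 7200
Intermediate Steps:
Function('A')(q, Z) = Add(16, Mul(4, Add(2, Z), Add(Z, q))) (Function('A')(q, Z) = Add(16, Mul(4, Mul(Add(q, Z), Add(Z, 2)))) = Add(16, Mul(4, Mul(Add(Z, q), Add(2, Z)))) = Add(16, Mul(4, Mul(Add(2, Z), Add(Z, q)))) = Add(16, Mul(4, Add(2, Z), Add(Z, q))))
Function('a')(F) = Mul(80, F) (Function('a')(F) = Mul(Add(-4, Add(16, Mul(4, Pow(-1, 2)), Mul(8, -1), Mul(8, Mul(-2, -4)), Mul(4, -1, Mul(-2, -4)))), Add(F, F)) = Mul(Add(-4, Add(16, Mul(4, 1), -8, Mul(8, 8), Mul(4, -1, 8))), Mul(2, F)) = Mul(Add(-4, Add(16, 4, -8, 64, -32)), Mul(2, F)) = Mul(Add(-4, 44), Mul(2, F)) = Mul(40, Mul(2, F)) = Mul(80, F))
Mul(-1, Function('a')(Mul(2, -45))) = Mul(-1, Mul(80, Mul(2, -45))) = Mul(-1, Mul(80, -90)) = Mul(-1, -7200) = 7200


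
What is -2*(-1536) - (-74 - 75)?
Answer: 3221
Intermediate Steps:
-2*(-1536) - (-74 - 75) = 3072 - (-149) = 3072 - 1*(-149) = 3072 + 149 = 3221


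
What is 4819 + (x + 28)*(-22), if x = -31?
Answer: 4885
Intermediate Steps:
4819 + (x + 28)*(-22) = 4819 + (-31 + 28)*(-22) = 4819 - 3*(-22) = 4819 + 66 = 4885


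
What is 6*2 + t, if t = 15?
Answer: 27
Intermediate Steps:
6*2 + t = 6*2 + 15 = 12 + 15 = 27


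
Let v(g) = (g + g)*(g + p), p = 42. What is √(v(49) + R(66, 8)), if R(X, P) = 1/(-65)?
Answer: √37678485/65 ≈ 94.435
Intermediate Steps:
R(X, P) = -1/65
v(g) = 2*g*(42 + g) (v(g) = (g + g)*(g + 42) = (2*g)*(42 + g) = 2*g*(42 + g))
√(v(49) + R(66, 8)) = √(2*49*(42 + 49) - 1/65) = √(2*49*91 - 1/65) = √(8918 - 1/65) = √(579669/65) = √37678485/65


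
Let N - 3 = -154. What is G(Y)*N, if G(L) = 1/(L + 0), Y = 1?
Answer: -151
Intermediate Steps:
N = -151 (N = 3 - 154 = -151)
G(L) = 1/L
G(Y)*N = -151/1 = 1*(-151) = -151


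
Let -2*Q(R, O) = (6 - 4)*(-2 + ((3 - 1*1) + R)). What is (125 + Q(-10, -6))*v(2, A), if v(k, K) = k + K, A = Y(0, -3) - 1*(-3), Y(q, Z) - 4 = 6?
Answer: 2025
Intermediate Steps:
Y(q, Z) = 10 (Y(q, Z) = 4 + 6 = 10)
A = 13 (A = 10 - 1*(-3) = 10 + 3 = 13)
Q(R, O) = -R (Q(R, O) = -(6 - 4)*(-2 + ((3 - 1*1) + R))/2 = -(-2 + ((3 - 1) + R)) = -(-2 + (2 + R)) = -R)
v(k, K) = K + k
(125 + Q(-10, -6))*v(2, A) = (125 - 1*(-10))*(13 + 2) = (125 + 10)*15 = 135*15 = 2025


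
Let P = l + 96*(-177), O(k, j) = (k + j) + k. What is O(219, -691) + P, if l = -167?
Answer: -17412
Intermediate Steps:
O(k, j) = j + 2*k (O(k, j) = (j + k) + k = j + 2*k)
P = -17159 (P = -167 + 96*(-177) = -167 - 16992 = -17159)
O(219, -691) + P = (-691 + 2*219) - 17159 = (-691 + 438) - 17159 = -253 - 17159 = -17412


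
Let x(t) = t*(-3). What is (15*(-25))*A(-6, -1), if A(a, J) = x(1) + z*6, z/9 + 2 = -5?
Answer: 142875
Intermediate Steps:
z = -63 (z = -18 + 9*(-5) = -18 - 45 = -63)
x(t) = -3*t
A(a, J) = -381 (A(a, J) = -3*1 - 63*6 = -3 - 378 = -381)
(15*(-25))*A(-6, -1) = (15*(-25))*(-381) = -375*(-381) = 142875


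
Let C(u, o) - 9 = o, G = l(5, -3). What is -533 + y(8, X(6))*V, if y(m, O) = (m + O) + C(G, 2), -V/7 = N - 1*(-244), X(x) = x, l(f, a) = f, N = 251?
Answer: -87158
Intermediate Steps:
G = 5
C(u, o) = 9 + o
V = -3465 (V = -7*(251 - 1*(-244)) = -7*(251 + 244) = -7*495 = -3465)
y(m, O) = 11 + O + m (y(m, O) = (m + O) + (9 + 2) = (O + m) + 11 = 11 + O + m)
-533 + y(8, X(6))*V = -533 + (11 + 6 + 8)*(-3465) = -533 + 25*(-3465) = -533 - 86625 = -87158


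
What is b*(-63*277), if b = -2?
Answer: 34902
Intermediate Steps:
b*(-63*277) = -(-126)*277 = -2*(-17451) = 34902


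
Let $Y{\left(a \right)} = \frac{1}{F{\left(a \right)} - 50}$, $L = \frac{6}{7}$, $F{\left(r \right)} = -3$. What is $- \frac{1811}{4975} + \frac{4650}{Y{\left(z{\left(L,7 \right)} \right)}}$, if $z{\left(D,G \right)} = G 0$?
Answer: $- \frac{1226090561}{4975} \approx -2.4645 \cdot 10^{5}$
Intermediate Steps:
$L = \frac{6}{7}$ ($L = 6 \cdot \frac{1}{7} = \frac{6}{7} \approx 0.85714$)
$z{\left(D,G \right)} = 0$
$Y{\left(a \right)} = - \frac{1}{53}$ ($Y{\left(a \right)} = \frac{1}{-3 - 50} = \frac{1}{-53} = - \frac{1}{53}$)
$- \frac{1811}{4975} + \frac{4650}{Y{\left(z{\left(L,7 \right)} \right)}} = - \frac{1811}{4975} + \frac{4650}{- \frac{1}{53}} = \left(-1811\right) \frac{1}{4975} + 4650 \left(-53\right) = - \frac{1811}{4975} - 246450 = - \frac{1226090561}{4975}$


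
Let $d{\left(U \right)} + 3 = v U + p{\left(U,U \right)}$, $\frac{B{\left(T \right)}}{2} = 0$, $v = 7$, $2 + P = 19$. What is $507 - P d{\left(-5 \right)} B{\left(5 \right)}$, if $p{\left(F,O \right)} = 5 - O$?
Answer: $507$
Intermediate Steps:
$P = 17$ ($P = -2 + 19 = 17$)
$B{\left(T \right)} = 0$ ($B{\left(T \right)} = 2 \cdot 0 = 0$)
$d{\left(U \right)} = 2 + 6 U$ ($d{\left(U \right)} = -3 + \left(7 U - \left(-5 + U\right)\right) = -3 + \left(5 + 6 U\right) = 2 + 6 U$)
$507 - P d{\left(-5 \right)} B{\left(5 \right)} = 507 - 17 \left(2 + 6 \left(-5\right)\right) 0 = 507 - 17 \left(2 - 30\right) 0 = 507 - 17 \left(-28\right) 0 = 507 - \left(-476\right) 0 = 507 - 0 = 507 + 0 = 507$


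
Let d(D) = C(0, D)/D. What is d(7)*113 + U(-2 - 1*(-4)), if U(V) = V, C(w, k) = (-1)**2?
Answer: 127/7 ≈ 18.143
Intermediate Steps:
C(w, k) = 1
d(D) = 1/D
d(7)*113 + U(-2 - 1*(-4)) = 113/7 + (-2 - 1*(-4)) = (1/7)*113 + (-2 + 4) = 113/7 + 2 = 127/7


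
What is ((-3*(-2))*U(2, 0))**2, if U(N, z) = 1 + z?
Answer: 36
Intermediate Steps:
((-3*(-2))*U(2, 0))**2 = ((-3*(-2))*(1 + 0))**2 = (6*1)**2 = 6**2 = 36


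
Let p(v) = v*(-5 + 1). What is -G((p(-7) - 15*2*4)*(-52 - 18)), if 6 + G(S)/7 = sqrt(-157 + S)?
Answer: 42 - 7*sqrt(6283) ≈ -512.86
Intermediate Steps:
p(v) = -4*v (p(v) = v*(-4) = -4*v)
G(S) = -42 + 7*sqrt(-157 + S)
-G((p(-7) - 15*2*4)*(-52 - 18)) = -(-42 + 7*sqrt(-157 + (-4*(-7) - 15*2*4)*(-52 - 18))) = -(-42 + 7*sqrt(-157 + (28 - 3*10*4)*(-70))) = -(-42 + 7*sqrt(-157 + (28 - 30*4)*(-70))) = -(-42 + 7*sqrt(-157 + (28 - 120)*(-70))) = -(-42 + 7*sqrt(-157 - 92*(-70))) = -(-42 + 7*sqrt(-157 + 6440)) = -(-42 + 7*sqrt(6283)) = 42 - 7*sqrt(6283)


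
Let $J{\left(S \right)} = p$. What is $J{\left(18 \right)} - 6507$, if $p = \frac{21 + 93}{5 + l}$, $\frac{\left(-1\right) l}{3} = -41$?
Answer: $- \frac{416391}{64} \approx -6506.1$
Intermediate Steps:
$l = 123$ ($l = \left(-3\right) \left(-41\right) = 123$)
$p = \frac{57}{64}$ ($p = \frac{21 + 93}{5 + 123} = \frac{114}{128} = 114 \cdot \frac{1}{128} = \frac{57}{64} \approx 0.89063$)
$J{\left(S \right)} = \frac{57}{64}$
$J{\left(18 \right)} - 6507 = \frac{57}{64} - 6507 = - \frac{416391}{64}$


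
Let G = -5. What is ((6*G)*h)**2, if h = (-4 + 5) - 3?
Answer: 3600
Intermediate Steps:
h = -2 (h = 1 - 3 = -2)
((6*G)*h)**2 = ((6*(-5))*(-2))**2 = (-30*(-2))**2 = 60**2 = 3600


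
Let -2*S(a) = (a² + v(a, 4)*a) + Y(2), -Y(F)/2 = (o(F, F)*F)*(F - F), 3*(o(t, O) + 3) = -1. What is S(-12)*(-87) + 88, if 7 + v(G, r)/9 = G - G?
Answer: 39238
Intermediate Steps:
v(G, r) = -63 (v(G, r) = -63 + 9*(G - G) = -63 + 9*0 = -63 + 0 = -63)
o(t, O) = -10/3 (o(t, O) = -3 + (⅓)*(-1) = -3 - ⅓ = -10/3)
Y(F) = 0 (Y(F) = -2*(-10*F/3)*(F - F) = -2*(-10*F/3)*0 = -2*0 = 0)
S(a) = -a²/2 + 63*a/2 (S(a) = -((a² - 63*a) + 0)/2 = -(a² - 63*a)/2 = -a²/2 + 63*a/2)
S(-12)*(-87) + 88 = ((½)*(-12)*(63 - 1*(-12)))*(-87) + 88 = ((½)*(-12)*(63 + 12))*(-87) + 88 = ((½)*(-12)*75)*(-87) + 88 = -450*(-87) + 88 = 39150 + 88 = 39238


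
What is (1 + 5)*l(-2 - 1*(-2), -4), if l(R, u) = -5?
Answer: -30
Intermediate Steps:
(1 + 5)*l(-2 - 1*(-2), -4) = (1 + 5)*(-5) = 6*(-5) = -30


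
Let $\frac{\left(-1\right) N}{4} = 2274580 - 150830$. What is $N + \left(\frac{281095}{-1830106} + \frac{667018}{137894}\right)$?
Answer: $- \frac{1071901213678925011}{126180318382} \approx -8.495 \cdot 10^{6}$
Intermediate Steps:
$N = -8495000$ ($N = - 4 \left(2274580 - 150830\right) = \left(-4\right) 2123750 = -8495000$)
$N + \left(\frac{281095}{-1830106} + \frac{667018}{137894}\right) = -8495000 + \left(\frac{281095}{-1830106} + \frac{667018}{137894}\right) = -8495000 + \left(281095 \left(- \frac{1}{1830106}\right) + 667018 \cdot \frac{1}{137894}\right) = -8495000 + \left(- \frac{281095}{1830106} + \frac{333509}{68947}\right) = -8495000 + \frac{590976164989}{126180318382} = - \frac{1071901213678925011}{126180318382}$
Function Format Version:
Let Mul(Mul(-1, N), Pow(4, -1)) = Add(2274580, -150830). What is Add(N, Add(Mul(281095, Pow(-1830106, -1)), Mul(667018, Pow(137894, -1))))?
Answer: Rational(-1071901213678925011, 126180318382) ≈ -8.4950e+6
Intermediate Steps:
N = -8495000 (N = Mul(-4, Add(2274580, -150830)) = Mul(-4, 2123750) = -8495000)
Add(N, Add(Mul(281095, Pow(-1830106, -1)), Mul(667018, Pow(137894, -1)))) = Add(-8495000, Add(Mul(281095, Pow(-1830106, -1)), Mul(667018, Pow(137894, -1)))) = Add(-8495000, Add(Mul(281095, Rational(-1, 1830106)), Mul(667018, Rational(1, 137894)))) = Add(-8495000, Add(Rational(-281095, 1830106), Rational(333509, 68947))) = Add(-8495000, Rational(590976164989, 126180318382)) = Rational(-1071901213678925011, 126180318382)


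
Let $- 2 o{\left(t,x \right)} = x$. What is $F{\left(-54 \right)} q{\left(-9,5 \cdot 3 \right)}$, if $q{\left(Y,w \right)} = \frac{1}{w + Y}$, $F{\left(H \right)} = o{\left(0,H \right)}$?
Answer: $\frac{9}{2} \approx 4.5$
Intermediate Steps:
$o{\left(t,x \right)} = - \frac{x}{2}$
$F{\left(H \right)} = - \frac{H}{2}$
$q{\left(Y,w \right)} = \frac{1}{Y + w}$
$F{\left(-54 \right)} q{\left(-9,5 \cdot 3 \right)} = \frac{\left(- \frac{1}{2}\right) \left(-54\right)}{-9 + 5 \cdot 3} = \frac{27}{-9 + 15} = \frac{27}{6} = 27 \cdot \frac{1}{6} = \frac{9}{2}$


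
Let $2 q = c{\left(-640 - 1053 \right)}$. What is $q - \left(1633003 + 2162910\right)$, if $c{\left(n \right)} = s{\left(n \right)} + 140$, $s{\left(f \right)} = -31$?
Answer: $- \frac{7591717}{2} \approx -3.7959 \cdot 10^{6}$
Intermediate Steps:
$c{\left(n \right)} = 109$ ($c{\left(n \right)} = -31 + 140 = 109$)
$q = \frac{109}{2}$ ($q = \frac{1}{2} \cdot 109 = \frac{109}{2} \approx 54.5$)
$q - \left(1633003 + 2162910\right) = \frac{109}{2} - \left(1633003 + 2162910\right) = \frac{109}{2} - 3795913 = - \frac{7591717}{2}$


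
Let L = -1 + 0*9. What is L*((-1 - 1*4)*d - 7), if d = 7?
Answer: 42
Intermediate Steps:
L = -1 (L = -1 + 0 = -1)
L*((-1 - 1*4)*d - 7) = -((-1 - 1*4)*7 - 7) = -((-1 - 4)*7 - 7) = -(-5*7 - 7) = -(-35 - 7) = -1*(-42) = 42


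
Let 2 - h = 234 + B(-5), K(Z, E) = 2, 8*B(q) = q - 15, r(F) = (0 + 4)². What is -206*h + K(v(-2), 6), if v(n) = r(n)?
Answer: 47279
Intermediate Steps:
r(F) = 16 (r(F) = 4² = 16)
B(q) = -15/8 + q/8 (B(q) = (q - 15)/8 = (-15 + q)/8 = -15/8 + q/8)
v(n) = 16
h = -459/2 (h = 2 - (234 + (-15/8 + (⅛)*(-5))) = 2 - (234 + (-15/8 - 5/8)) = 2 - (234 - 5/2) = 2 - 1*463/2 = 2 - 463/2 = -459/2 ≈ -229.50)
-206*h + K(v(-2), 6) = -206*(-459/2) + 2 = 47277 + 2 = 47279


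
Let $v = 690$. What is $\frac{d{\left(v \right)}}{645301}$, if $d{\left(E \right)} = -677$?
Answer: $- \frac{677}{645301} \approx -0.0010491$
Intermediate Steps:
$\frac{d{\left(v \right)}}{645301} = - \frac{677}{645301}$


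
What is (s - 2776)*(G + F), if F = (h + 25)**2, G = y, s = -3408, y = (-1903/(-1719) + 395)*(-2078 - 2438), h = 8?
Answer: 19004103192808/1719 ≈ 1.1055e+10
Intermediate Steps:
y = -3074980528/1719 (y = (-1903*(-1/1719) + 395)*(-4516) = (1903/1719 + 395)*(-4516) = (680908/1719)*(-4516) = -3074980528/1719 ≈ -1.7888e+6)
G = -3074980528/1719 ≈ -1.7888e+6
F = 1089 (F = (8 + 25)**2 = 33**2 = 1089)
(s - 2776)*(G + F) = (-3408 - 2776)*(-3074980528/1719 + 1089) = -6184*(-3073108537/1719) = 19004103192808/1719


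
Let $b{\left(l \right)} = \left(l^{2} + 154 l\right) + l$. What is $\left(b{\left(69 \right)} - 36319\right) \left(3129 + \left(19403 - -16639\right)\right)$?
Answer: $-817224573$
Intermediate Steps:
$b{\left(l \right)} = l^{2} + 155 l$
$\left(b{\left(69 \right)} - 36319\right) \left(3129 + \left(19403 - -16639\right)\right) = \left(69 \left(155 + 69\right) - 36319\right) \left(3129 + \left(19403 - -16639\right)\right) = \left(69 \cdot 224 - 36319\right) \left(3129 + \left(19403 + 16639\right)\right) = \left(15456 - 36319\right) \left(3129 + 36042\right) = \left(-20863\right) 39171 = -817224573$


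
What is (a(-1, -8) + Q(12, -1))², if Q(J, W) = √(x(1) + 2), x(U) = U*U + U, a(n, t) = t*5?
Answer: 1444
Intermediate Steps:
a(n, t) = 5*t
x(U) = U + U² (x(U) = U² + U = U + U²)
Q(J, W) = 2 (Q(J, W) = √(1*(1 + 1) + 2) = √(1*2 + 2) = √(2 + 2) = √4 = 2)
(a(-1, -8) + Q(12, -1))² = (5*(-8) + 2)² = (-40 + 2)² = (-38)² = 1444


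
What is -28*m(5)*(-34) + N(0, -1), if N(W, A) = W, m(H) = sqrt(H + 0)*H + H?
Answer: 4760 + 4760*sqrt(5) ≈ 15404.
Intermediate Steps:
m(H) = H + H**(3/2) (m(H) = sqrt(H)*H + H = H**(3/2) + H = H + H**(3/2))
-28*m(5)*(-34) + N(0, -1) = -28*(5 + 5**(3/2))*(-34) + 0 = -28*(5 + 5*sqrt(5))*(-34) + 0 = -28*(-170 - 170*sqrt(5)) + 0 = (4760 + 4760*sqrt(5)) + 0 = 4760 + 4760*sqrt(5)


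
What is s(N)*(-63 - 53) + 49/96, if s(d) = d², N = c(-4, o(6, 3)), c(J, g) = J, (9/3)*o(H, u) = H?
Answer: -178127/96 ≈ -1855.5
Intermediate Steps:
o(H, u) = H/3
N = -4
s(N)*(-63 - 53) + 49/96 = (-4)²*(-63 - 53) + 49/96 = 16*(-116) + 49*(1/96) = -1856 + 49/96 = -178127/96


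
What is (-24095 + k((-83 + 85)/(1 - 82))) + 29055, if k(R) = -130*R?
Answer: 402020/81 ≈ 4963.2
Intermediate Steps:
(-24095 + k((-83 + 85)/(1 - 82))) + 29055 = (-24095 - 130*(-83 + 85)/(1 - 82)) + 29055 = (-24095 - 260/(-81)) + 29055 = (-24095 - 260*(-1)/81) + 29055 = (-24095 - 130*(-2/81)) + 29055 = (-24095 + 260/81) + 29055 = -1951435/81 + 29055 = 402020/81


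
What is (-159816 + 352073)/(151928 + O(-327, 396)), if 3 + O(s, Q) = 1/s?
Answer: 4836003/3821498 ≈ 1.2655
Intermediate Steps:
O(s, Q) = -3 + 1/s
(-159816 + 352073)/(151928 + O(-327, 396)) = (-159816 + 352073)/(151928 + (-3 + 1/(-327))) = 192257/(151928 + (-3 - 1/327)) = 192257/(151928 - 982/327) = 192257/(49679474/327) = 192257*(327/49679474) = 4836003/3821498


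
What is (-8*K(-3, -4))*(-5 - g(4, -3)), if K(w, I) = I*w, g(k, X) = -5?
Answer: 0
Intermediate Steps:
(-8*K(-3, -4))*(-5 - g(4, -3)) = (-(-32)*(-3))*(-5 - 1*(-5)) = (-8*12)*(-5 + 5) = -96*0 = 0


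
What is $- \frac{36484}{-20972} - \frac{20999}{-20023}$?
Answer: $\frac{41818220}{14997227} \approx 2.7884$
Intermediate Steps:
$- \frac{36484}{-20972} - \frac{20999}{-20023} = \left(-36484\right) \left(- \frac{1}{20972}\right) - - \frac{20999}{20023} = \frac{1303}{749} + \frac{20999}{20023} = \frac{41818220}{14997227}$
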